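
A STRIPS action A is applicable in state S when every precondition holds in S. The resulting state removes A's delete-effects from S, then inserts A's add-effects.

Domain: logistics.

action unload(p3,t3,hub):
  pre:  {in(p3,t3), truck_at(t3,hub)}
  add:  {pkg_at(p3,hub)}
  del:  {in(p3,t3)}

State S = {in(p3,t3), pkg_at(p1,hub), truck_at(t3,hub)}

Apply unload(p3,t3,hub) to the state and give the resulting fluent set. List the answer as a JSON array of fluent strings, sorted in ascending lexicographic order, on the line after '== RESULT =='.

Compute (S \ del) ∪ add:
  pre ⊆ S: {in(p3,t3), truck_at(t3,hub)} ⊆ S  — applicable
  S \ del = {pkg_at(p1,hub), truck_at(t3,hub)}
  ∪ add   = {pkg_at(p1,hub), pkg_at(p3,hub), truck_at(t3,hub)}

== RESULT ==
["pkg_at(p1,hub)", "pkg_at(p3,hub)", "truck_at(t3,hub)"]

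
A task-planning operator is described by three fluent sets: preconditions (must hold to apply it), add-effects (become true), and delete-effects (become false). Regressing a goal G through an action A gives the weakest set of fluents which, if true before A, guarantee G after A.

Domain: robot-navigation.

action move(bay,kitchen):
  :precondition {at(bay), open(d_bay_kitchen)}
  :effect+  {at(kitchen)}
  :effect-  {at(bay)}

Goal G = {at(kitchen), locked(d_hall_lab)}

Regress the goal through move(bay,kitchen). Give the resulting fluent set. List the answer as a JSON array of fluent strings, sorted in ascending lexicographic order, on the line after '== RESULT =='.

Compute (G \ add) ∪ pre:
  G ∩ del = {}  (empty — regression defined)
  G \ add = {at(kitchen), locked(d_hall_lab)} \ {at(kitchen)} = {locked(d_hall_lab)}
  ∪ pre   = {locked(d_hall_lab)} ∪ {at(bay), open(d_bay_kitchen)}
          = {at(bay), locked(d_hall_lab), open(d_bay_kitchen)}

== RESULT ==
["at(bay)", "locked(d_hall_lab)", "open(d_bay_kitchen)"]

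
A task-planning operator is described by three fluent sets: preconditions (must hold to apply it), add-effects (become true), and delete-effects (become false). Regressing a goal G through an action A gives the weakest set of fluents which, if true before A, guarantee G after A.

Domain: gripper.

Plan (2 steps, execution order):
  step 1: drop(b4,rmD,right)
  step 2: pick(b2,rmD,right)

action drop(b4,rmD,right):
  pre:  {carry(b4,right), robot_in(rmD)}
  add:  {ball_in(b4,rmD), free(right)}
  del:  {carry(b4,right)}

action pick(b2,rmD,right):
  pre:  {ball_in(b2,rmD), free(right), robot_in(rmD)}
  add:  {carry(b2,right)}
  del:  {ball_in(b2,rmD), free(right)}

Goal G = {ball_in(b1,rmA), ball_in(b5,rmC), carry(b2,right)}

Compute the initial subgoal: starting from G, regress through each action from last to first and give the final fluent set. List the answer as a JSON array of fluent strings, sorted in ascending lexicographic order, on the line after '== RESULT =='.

Work backward from the goal:
  through step 2 (pick(b2,rmD,right)): drop {carry(b2,right)}, keep {ball_in(b1,rmA), ball_in(b5,rmC)}, require {ball_in(b2,rmD), free(right), robot_in(rmD)}
    → {ball_in(b1,rmA), ball_in(b2,rmD), ball_in(b5,rmC), free(right), robot_in(rmD)}
  through step 1 (drop(b4,rmD,right)): drop {free(right)}, keep {ball_in(b1,rmA), ball_in(b2,rmD), ball_in(b5,rmC), robot_in(rmD)}, require {carry(b4,right), robot_in(rmD)}
    → {ball_in(b1,rmA), ball_in(b2,rmD), ball_in(b5,rmC), carry(b4,right), robot_in(rmD)}

== RESULT ==
["ball_in(b1,rmA)", "ball_in(b2,rmD)", "ball_in(b5,rmC)", "carry(b4,right)", "robot_in(rmD)"]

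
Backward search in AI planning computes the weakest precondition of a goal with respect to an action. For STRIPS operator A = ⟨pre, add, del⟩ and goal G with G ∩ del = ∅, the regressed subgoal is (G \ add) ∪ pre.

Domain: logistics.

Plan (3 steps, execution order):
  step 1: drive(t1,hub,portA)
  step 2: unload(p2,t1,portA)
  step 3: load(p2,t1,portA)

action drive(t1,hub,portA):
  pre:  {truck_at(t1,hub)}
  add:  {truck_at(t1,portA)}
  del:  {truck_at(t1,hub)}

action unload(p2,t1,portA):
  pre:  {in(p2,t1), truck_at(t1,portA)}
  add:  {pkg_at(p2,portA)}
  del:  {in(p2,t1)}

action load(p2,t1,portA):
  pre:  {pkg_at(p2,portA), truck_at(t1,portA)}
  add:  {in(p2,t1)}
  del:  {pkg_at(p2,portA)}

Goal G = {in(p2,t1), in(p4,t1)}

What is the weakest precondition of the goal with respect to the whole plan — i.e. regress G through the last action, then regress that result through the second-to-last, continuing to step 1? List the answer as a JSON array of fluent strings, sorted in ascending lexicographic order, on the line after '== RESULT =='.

Regress step by step:
  through step 3 (load(p2,t1,portA)): drop {in(p2,t1)}, keep {in(p4,t1)}, require {pkg_at(p2,portA), truck_at(t1,portA)}
    → {in(p4,t1), pkg_at(p2,portA), truck_at(t1,portA)}
  through step 2 (unload(p2,t1,portA)): drop {pkg_at(p2,portA)}, keep {in(p4,t1), truck_at(t1,portA)}, require {in(p2,t1), truck_at(t1,portA)}
    → {in(p2,t1), in(p4,t1), truck_at(t1,portA)}
  through step 1 (drive(t1,hub,portA)): drop {truck_at(t1,portA)}, keep {in(p2,t1), in(p4,t1)}, require {truck_at(t1,hub)}
    → {in(p2,t1), in(p4,t1), truck_at(t1,hub)}

== RESULT ==
["in(p2,t1)", "in(p4,t1)", "truck_at(t1,hub)"]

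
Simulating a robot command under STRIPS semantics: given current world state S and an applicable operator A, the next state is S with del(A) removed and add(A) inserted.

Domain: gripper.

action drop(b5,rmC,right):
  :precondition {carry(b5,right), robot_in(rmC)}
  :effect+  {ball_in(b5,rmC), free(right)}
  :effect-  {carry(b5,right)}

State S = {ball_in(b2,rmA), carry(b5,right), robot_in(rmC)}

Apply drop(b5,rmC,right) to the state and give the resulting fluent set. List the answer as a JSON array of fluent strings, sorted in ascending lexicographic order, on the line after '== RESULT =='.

Progress:
  pre ⊆ S: {carry(b5,right), robot_in(rmC)} ⊆ S  — applicable
  S \ del = {ball_in(b2,rmA), robot_in(rmC)}
  ∪ add   = {ball_in(b2,rmA), ball_in(b5,rmC), free(right), robot_in(rmC)}

== RESULT ==
["ball_in(b2,rmA)", "ball_in(b5,rmC)", "free(right)", "robot_in(rmC)"]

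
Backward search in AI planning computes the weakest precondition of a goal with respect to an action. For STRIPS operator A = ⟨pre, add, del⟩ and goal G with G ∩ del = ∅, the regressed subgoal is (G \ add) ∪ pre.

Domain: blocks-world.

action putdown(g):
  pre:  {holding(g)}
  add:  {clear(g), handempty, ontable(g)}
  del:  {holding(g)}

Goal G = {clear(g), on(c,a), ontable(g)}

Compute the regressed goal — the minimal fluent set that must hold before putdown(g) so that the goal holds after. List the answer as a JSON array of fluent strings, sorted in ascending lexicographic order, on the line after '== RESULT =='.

Regress:
  G ∩ del = {}  (empty — regression defined)
  G \ add = {clear(g), on(c,a), ontable(g)} \ {clear(g), handempty, ontable(g)} = {on(c,a)}
  ∪ pre   = {on(c,a)} ∪ {holding(g)}
          = {holding(g), on(c,a)}

== RESULT ==
["holding(g)", "on(c,a)"]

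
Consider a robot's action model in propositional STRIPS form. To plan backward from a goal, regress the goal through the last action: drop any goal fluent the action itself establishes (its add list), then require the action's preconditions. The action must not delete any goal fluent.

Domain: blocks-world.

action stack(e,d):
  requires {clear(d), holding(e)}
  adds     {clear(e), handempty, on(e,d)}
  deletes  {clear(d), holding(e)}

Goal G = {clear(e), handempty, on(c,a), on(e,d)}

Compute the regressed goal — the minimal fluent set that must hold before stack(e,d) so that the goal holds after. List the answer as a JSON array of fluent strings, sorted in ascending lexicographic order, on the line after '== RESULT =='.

Compute (G \ add) ∪ pre:
  G ∩ del = {}  (empty — regression defined)
  G \ add = {clear(e), handempty, on(c,a), on(e,d)} \ {clear(e), handempty, on(e,d)} = {on(c,a)}
  ∪ pre   = {on(c,a)} ∪ {clear(d), holding(e)}
          = {clear(d), holding(e), on(c,a)}

== RESULT ==
["clear(d)", "holding(e)", "on(c,a)"]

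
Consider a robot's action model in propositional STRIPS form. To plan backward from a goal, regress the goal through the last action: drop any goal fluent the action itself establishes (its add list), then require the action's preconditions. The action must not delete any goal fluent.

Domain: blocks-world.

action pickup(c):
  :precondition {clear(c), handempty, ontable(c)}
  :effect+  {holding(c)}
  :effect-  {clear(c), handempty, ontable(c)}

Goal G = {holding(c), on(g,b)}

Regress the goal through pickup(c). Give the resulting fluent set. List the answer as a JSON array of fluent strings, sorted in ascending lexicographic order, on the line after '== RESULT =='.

Regress:
  G ∩ del = {}  (empty — regression defined)
  G \ add = {holding(c), on(g,b)} \ {holding(c)} = {on(g,b)}
  ∪ pre   = {on(g,b)} ∪ {clear(c), handempty, ontable(c)}
          = {clear(c), handempty, on(g,b), ontable(c)}

== RESULT ==
["clear(c)", "handempty", "on(g,b)", "ontable(c)"]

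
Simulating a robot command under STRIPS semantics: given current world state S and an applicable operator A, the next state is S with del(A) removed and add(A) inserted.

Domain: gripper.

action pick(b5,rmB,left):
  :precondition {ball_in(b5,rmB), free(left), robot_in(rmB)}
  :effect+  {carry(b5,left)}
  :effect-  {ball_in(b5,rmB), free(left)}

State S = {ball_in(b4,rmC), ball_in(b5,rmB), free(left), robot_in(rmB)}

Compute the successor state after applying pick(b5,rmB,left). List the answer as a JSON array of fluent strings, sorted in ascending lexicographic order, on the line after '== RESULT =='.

Progress:
  pre ⊆ S: {ball_in(b5,rmB), free(left), robot_in(rmB)} ⊆ S  — applicable
  S \ del = {ball_in(b4,rmC), robot_in(rmB)}
  ∪ add   = {ball_in(b4,rmC), carry(b5,left), robot_in(rmB)}

== RESULT ==
["ball_in(b4,rmC)", "carry(b5,left)", "robot_in(rmB)"]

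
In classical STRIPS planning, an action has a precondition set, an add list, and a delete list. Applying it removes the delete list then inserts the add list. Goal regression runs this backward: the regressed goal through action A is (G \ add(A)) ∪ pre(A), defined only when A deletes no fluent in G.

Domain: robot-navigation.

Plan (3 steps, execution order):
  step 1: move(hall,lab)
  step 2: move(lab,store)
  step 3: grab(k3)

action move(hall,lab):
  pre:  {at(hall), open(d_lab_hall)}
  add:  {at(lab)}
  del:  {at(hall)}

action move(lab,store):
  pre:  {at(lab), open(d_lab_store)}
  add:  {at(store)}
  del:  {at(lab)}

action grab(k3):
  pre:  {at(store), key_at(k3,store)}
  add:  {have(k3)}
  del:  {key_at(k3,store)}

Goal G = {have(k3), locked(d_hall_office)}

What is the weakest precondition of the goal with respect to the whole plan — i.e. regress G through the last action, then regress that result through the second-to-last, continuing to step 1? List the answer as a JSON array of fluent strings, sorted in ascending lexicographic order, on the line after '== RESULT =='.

Regress step by step:
  through step 3 (grab(k3)): drop {have(k3)}, keep {locked(d_hall_office)}, require {at(store), key_at(k3,store)}
    → {at(store), key_at(k3,store), locked(d_hall_office)}
  through step 2 (move(lab,store)): drop {at(store)}, keep {key_at(k3,store), locked(d_hall_office)}, require {at(lab), open(d_lab_store)}
    → {at(lab), key_at(k3,store), locked(d_hall_office), open(d_lab_store)}
  through step 1 (move(hall,lab)): drop {at(lab)}, keep {key_at(k3,store), locked(d_hall_office), open(d_lab_store)}, require {at(hall), open(d_lab_hall)}
    → {at(hall), key_at(k3,store), locked(d_hall_office), open(d_lab_hall), open(d_lab_store)}

== RESULT ==
["at(hall)", "key_at(k3,store)", "locked(d_hall_office)", "open(d_lab_hall)", "open(d_lab_store)"]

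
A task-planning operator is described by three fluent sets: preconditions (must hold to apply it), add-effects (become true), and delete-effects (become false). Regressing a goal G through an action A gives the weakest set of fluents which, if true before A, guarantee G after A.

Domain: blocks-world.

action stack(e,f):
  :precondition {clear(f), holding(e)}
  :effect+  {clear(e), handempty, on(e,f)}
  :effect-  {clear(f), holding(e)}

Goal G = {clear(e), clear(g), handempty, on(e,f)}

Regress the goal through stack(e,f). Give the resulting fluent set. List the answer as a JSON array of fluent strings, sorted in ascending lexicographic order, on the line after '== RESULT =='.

Compute (G \ add) ∪ pre:
  G ∩ del = {}  (empty — regression defined)
  G \ add = {clear(e), clear(g), handempty, on(e,f)} \ {clear(e), handempty, on(e,f)} = {clear(g)}
  ∪ pre   = {clear(g)} ∪ {clear(f), holding(e)}
          = {clear(f), clear(g), holding(e)}

== RESULT ==
["clear(f)", "clear(g)", "holding(e)"]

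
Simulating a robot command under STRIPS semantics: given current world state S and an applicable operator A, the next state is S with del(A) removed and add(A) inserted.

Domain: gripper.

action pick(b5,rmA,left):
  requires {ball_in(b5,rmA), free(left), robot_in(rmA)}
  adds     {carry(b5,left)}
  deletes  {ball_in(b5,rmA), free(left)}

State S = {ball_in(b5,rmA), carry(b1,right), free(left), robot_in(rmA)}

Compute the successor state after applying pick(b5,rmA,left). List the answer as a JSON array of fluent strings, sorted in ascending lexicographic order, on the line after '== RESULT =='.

Progress:
  pre ⊆ S: {ball_in(b5,rmA), free(left), robot_in(rmA)} ⊆ S  — applicable
  S \ del = {carry(b1,right), robot_in(rmA)}
  ∪ add   = {carry(b1,right), carry(b5,left), robot_in(rmA)}

== RESULT ==
["carry(b1,right)", "carry(b5,left)", "robot_in(rmA)"]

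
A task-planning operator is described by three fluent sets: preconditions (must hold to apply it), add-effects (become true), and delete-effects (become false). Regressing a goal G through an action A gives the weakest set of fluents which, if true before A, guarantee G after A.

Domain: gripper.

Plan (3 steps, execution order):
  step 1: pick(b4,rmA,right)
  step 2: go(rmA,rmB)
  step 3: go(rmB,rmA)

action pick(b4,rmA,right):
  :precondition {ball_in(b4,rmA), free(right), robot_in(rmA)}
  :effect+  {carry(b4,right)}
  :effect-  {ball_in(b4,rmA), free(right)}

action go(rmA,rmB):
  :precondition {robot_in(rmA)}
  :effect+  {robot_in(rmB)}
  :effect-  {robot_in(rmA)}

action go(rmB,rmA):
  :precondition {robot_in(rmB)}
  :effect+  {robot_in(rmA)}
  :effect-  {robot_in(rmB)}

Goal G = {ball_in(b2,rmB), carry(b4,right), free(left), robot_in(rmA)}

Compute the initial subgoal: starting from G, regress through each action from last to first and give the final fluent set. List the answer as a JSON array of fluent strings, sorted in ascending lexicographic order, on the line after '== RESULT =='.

Regress step by step:
  through step 3 (go(rmB,rmA)): drop {robot_in(rmA)}, keep {ball_in(b2,rmB), carry(b4,right), free(left)}, require {robot_in(rmB)}
    → {ball_in(b2,rmB), carry(b4,right), free(left), robot_in(rmB)}
  through step 2 (go(rmA,rmB)): drop {robot_in(rmB)}, keep {ball_in(b2,rmB), carry(b4,right), free(left)}, require {robot_in(rmA)}
    → {ball_in(b2,rmB), carry(b4,right), free(left), robot_in(rmA)}
  through step 1 (pick(b4,rmA,right)): drop {carry(b4,right)}, keep {ball_in(b2,rmB), free(left), robot_in(rmA)}, require {ball_in(b4,rmA), free(right), robot_in(rmA)}
    → {ball_in(b2,rmB), ball_in(b4,rmA), free(left), free(right), robot_in(rmA)}

== RESULT ==
["ball_in(b2,rmB)", "ball_in(b4,rmA)", "free(left)", "free(right)", "robot_in(rmA)"]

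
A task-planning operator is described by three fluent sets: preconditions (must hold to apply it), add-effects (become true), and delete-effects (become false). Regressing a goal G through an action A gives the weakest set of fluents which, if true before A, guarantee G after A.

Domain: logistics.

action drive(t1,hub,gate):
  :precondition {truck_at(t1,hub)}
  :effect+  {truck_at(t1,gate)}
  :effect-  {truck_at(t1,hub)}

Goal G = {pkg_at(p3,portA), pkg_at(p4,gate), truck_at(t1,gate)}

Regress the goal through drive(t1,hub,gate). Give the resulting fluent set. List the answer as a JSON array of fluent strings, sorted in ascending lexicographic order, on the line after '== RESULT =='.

Regress:
  G ∩ del = {}  (empty — regression defined)
  G \ add = {pkg_at(p3,portA), pkg_at(p4,gate), truck_at(t1,gate)} \ {truck_at(t1,gate)} = {pkg_at(p3,portA), pkg_at(p4,gate)}
  ∪ pre   = {pkg_at(p3,portA), pkg_at(p4,gate)} ∪ {truck_at(t1,hub)}
          = {pkg_at(p3,portA), pkg_at(p4,gate), truck_at(t1,hub)}

== RESULT ==
["pkg_at(p3,portA)", "pkg_at(p4,gate)", "truck_at(t1,hub)"]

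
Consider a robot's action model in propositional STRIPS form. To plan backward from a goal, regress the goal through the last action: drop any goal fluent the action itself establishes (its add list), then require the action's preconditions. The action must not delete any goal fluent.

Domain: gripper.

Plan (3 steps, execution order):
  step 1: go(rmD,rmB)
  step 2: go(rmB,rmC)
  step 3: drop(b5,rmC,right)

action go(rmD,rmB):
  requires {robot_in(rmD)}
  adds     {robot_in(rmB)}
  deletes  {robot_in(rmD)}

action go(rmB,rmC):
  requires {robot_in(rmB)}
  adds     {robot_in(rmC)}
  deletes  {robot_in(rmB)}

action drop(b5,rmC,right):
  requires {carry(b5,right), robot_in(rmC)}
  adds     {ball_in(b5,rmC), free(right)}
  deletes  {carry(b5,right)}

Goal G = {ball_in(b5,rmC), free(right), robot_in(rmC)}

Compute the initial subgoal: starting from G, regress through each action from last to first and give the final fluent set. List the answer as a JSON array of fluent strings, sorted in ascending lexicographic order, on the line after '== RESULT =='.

Regress step by step:
  through step 3 (drop(b5,rmC,right)): drop {ball_in(b5,rmC), free(right)}, keep {robot_in(rmC)}, require {carry(b5,right), robot_in(rmC)}
    → {carry(b5,right), robot_in(rmC)}
  through step 2 (go(rmB,rmC)): drop {robot_in(rmC)}, keep {carry(b5,right)}, require {robot_in(rmB)}
    → {carry(b5,right), robot_in(rmB)}
  through step 1 (go(rmD,rmB)): drop {robot_in(rmB)}, keep {carry(b5,right)}, require {robot_in(rmD)}
    → {carry(b5,right), robot_in(rmD)}

== RESULT ==
["carry(b5,right)", "robot_in(rmD)"]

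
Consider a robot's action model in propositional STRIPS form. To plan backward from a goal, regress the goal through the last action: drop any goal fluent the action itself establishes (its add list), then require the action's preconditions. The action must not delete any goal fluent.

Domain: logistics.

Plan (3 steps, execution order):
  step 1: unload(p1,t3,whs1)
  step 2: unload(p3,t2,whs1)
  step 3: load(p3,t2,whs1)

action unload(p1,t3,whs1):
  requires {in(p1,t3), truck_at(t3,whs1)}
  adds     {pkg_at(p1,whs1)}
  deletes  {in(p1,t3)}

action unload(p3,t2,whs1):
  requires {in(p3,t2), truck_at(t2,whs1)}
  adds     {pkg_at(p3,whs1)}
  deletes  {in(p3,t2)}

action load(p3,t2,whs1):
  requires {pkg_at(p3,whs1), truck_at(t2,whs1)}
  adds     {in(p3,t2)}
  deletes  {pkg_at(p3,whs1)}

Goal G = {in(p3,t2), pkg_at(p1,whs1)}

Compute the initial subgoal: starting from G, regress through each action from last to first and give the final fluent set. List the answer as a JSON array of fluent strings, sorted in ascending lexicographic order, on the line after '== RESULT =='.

Regress step by step:
  through step 3 (load(p3,t2,whs1)): drop {in(p3,t2)}, keep {pkg_at(p1,whs1)}, require {pkg_at(p3,whs1), truck_at(t2,whs1)}
    → {pkg_at(p1,whs1), pkg_at(p3,whs1), truck_at(t2,whs1)}
  through step 2 (unload(p3,t2,whs1)): drop {pkg_at(p3,whs1)}, keep {pkg_at(p1,whs1), truck_at(t2,whs1)}, require {in(p3,t2), truck_at(t2,whs1)}
    → {in(p3,t2), pkg_at(p1,whs1), truck_at(t2,whs1)}
  through step 1 (unload(p1,t3,whs1)): drop {pkg_at(p1,whs1)}, keep {in(p3,t2), truck_at(t2,whs1)}, require {in(p1,t3), truck_at(t3,whs1)}
    → {in(p1,t3), in(p3,t2), truck_at(t2,whs1), truck_at(t3,whs1)}

== RESULT ==
["in(p1,t3)", "in(p3,t2)", "truck_at(t2,whs1)", "truck_at(t3,whs1)"]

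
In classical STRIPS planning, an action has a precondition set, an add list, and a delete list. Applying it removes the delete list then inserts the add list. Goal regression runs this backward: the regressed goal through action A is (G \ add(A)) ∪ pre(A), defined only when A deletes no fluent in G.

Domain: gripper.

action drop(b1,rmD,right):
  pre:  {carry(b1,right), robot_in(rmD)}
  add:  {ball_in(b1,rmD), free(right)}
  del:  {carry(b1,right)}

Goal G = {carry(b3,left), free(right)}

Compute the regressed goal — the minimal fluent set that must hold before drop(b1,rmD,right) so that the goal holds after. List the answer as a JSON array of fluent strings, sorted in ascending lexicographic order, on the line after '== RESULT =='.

Compute (G \ add) ∪ pre:
  G ∩ del = {}  (empty — regression defined)
  G \ add = {carry(b3,left), free(right)} \ {ball_in(b1,rmD), free(right)} = {carry(b3,left)}
  ∪ pre   = {carry(b3,left)} ∪ {carry(b1,right), robot_in(rmD)}
          = {carry(b1,right), carry(b3,left), robot_in(rmD)}

== RESULT ==
["carry(b1,right)", "carry(b3,left)", "robot_in(rmD)"]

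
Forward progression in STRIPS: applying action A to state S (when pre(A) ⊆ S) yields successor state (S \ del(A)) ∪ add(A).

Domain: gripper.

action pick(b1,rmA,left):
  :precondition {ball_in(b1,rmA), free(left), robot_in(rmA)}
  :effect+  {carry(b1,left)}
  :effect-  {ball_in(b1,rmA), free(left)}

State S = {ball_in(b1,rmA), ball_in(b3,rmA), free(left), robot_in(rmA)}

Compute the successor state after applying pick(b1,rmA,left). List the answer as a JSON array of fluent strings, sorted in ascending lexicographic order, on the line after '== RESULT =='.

Progress:
  pre ⊆ S: {ball_in(b1,rmA), free(left), robot_in(rmA)} ⊆ S  — applicable
  S \ del = {ball_in(b3,rmA), robot_in(rmA)}
  ∪ add   = {ball_in(b3,rmA), carry(b1,left), robot_in(rmA)}

== RESULT ==
["ball_in(b3,rmA)", "carry(b1,left)", "robot_in(rmA)"]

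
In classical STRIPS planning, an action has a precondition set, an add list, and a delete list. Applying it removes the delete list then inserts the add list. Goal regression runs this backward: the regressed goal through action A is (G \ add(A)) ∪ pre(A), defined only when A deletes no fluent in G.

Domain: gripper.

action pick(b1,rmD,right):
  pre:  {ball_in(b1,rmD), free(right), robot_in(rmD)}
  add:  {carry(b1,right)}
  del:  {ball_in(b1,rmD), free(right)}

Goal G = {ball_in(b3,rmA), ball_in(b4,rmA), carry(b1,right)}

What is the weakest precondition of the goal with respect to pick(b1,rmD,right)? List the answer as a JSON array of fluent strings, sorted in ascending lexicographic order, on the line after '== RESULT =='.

Regress:
  G ∩ del = {}  (empty — regression defined)
  G \ add = {ball_in(b3,rmA), ball_in(b4,rmA), carry(b1,right)} \ {carry(b1,right)} = {ball_in(b3,rmA), ball_in(b4,rmA)}
  ∪ pre   = {ball_in(b3,rmA), ball_in(b4,rmA)} ∪ {ball_in(b1,rmD), free(right), robot_in(rmD)}
          = {ball_in(b1,rmD), ball_in(b3,rmA), ball_in(b4,rmA), free(right), robot_in(rmD)}

== RESULT ==
["ball_in(b1,rmD)", "ball_in(b3,rmA)", "ball_in(b4,rmA)", "free(right)", "robot_in(rmD)"]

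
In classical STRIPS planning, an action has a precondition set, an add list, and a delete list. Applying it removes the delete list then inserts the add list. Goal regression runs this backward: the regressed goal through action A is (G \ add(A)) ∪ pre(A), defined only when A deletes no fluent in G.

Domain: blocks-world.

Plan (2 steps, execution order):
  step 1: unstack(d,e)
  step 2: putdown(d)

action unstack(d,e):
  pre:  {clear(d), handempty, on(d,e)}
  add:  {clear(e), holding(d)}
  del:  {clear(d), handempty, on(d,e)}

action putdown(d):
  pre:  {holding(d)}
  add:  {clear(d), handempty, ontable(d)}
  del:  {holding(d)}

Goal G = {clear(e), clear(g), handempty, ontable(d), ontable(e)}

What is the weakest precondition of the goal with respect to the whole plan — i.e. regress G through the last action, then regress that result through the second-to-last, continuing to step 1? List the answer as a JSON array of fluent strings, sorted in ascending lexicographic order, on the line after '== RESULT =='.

Work backward from the goal:
  through step 2 (putdown(d)): drop {handempty, ontable(d)}, keep {clear(e), clear(g), ontable(e)}, require {holding(d)}
    → {clear(e), clear(g), holding(d), ontable(e)}
  through step 1 (unstack(d,e)): drop {clear(e), holding(d)}, keep {clear(g), ontable(e)}, require {clear(d), handempty, on(d,e)}
    → {clear(d), clear(g), handempty, on(d,e), ontable(e)}

== RESULT ==
["clear(d)", "clear(g)", "handempty", "on(d,e)", "ontable(e)"]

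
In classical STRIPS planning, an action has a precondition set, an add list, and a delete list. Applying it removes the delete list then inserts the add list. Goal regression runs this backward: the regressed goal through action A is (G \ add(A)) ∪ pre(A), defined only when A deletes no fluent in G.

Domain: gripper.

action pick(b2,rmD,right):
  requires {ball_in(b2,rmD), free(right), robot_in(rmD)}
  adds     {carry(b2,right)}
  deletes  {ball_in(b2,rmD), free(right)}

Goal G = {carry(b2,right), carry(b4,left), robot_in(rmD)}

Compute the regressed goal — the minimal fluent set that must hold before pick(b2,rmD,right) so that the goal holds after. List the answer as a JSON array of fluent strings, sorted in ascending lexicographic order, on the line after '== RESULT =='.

Compute (G \ add) ∪ pre:
  G ∩ del = {}  (empty — regression defined)
  G \ add = {carry(b2,right), carry(b4,left), robot_in(rmD)} \ {carry(b2,right)} = {carry(b4,left), robot_in(rmD)}
  ∪ pre   = {carry(b4,left), robot_in(rmD)} ∪ {ball_in(b2,rmD), free(right), robot_in(rmD)}
          = {ball_in(b2,rmD), carry(b4,left), free(right), robot_in(rmD)}

== RESULT ==
["ball_in(b2,rmD)", "carry(b4,left)", "free(right)", "robot_in(rmD)"]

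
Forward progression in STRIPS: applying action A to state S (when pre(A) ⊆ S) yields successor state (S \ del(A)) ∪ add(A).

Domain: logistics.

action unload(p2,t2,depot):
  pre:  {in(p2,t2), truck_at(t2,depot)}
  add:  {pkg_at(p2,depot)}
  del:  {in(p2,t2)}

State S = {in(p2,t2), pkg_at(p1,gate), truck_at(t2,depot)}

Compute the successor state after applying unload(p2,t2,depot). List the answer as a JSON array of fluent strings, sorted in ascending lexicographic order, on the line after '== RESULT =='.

Progress:
  pre ⊆ S: {in(p2,t2), truck_at(t2,depot)} ⊆ S  — applicable
  S \ del = {pkg_at(p1,gate), truck_at(t2,depot)}
  ∪ add   = {pkg_at(p1,gate), pkg_at(p2,depot), truck_at(t2,depot)}

== RESULT ==
["pkg_at(p1,gate)", "pkg_at(p2,depot)", "truck_at(t2,depot)"]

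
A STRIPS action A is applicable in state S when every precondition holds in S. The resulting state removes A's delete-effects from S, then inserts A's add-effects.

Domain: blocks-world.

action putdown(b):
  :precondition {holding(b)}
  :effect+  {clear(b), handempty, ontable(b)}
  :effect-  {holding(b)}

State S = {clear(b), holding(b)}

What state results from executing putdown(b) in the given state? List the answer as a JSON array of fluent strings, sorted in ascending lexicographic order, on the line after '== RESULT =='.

Progress:
  pre ⊆ S: {holding(b)} ⊆ S  — applicable
  S \ del = {clear(b)}
  ∪ add   = {clear(b), handempty, ontable(b)}

== RESULT ==
["clear(b)", "handempty", "ontable(b)"]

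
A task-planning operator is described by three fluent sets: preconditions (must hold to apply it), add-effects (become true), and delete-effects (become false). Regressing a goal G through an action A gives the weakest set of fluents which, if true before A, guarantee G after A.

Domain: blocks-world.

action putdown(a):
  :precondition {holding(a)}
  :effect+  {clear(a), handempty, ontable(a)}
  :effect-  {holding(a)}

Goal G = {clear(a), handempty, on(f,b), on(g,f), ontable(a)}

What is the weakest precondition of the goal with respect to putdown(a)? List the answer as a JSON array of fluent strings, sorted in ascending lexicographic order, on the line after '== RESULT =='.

Regress:
  G ∩ del = {}  (empty — regression defined)
  G \ add = {clear(a), handempty, on(f,b), on(g,f), ontable(a)} \ {clear(a), handempty, ontable(a)} = {on(f,b), on(g,f)}
  ∪ pre   = {on(f,b), on(g,f)} ∪ {holding(a)}
          = {holding(a), on(f,b), on(g,f)}

== RESULT ==
["holding(a)", "on(f,b)", "on(g,f)"]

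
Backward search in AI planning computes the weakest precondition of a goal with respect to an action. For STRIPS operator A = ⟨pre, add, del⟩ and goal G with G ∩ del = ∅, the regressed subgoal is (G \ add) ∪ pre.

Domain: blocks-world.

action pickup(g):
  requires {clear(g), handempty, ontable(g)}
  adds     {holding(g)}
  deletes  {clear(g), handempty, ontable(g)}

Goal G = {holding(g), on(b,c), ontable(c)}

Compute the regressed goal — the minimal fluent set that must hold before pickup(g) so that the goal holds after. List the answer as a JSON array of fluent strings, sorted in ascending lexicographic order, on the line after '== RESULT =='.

Regress:
  G ∩ del = {}  (empty — regression defined)
  G \ add = {holding(g), on(b,c), ontable(c)} \ {holding(g)} = {on(b,c), ontable(c)}
  ∪ pre   = {on(b,c), ontable(c)} ∪ {clear(g), handempty, ontable(g)}
          = {clear(g), handempty, on(b,c), ontable(c), ontable(g)}

== RESULT ==
["clear(g)", "handempty", "on(b,c)", "ontable(c)", "ontable(g)"]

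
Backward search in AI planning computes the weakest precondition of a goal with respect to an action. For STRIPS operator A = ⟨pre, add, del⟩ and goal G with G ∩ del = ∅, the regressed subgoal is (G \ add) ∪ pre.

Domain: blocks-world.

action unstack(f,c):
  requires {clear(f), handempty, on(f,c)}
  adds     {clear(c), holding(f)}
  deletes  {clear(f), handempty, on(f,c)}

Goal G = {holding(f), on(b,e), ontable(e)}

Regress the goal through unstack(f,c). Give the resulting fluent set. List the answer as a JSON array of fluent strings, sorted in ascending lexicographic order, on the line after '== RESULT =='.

Compute (G \ add) ∪ pre:
  G ∩ del = {}  (empty — regression defined)
  G \ add = {holding(f), on(b,e), ontable(e)} \ {clear(c), holding(f)} = {on(b,e), ontable(e)}
  ∪ pre   = {on(b,e), ontable(e)} ∪ {clear(f), handempty, on(f,c)}
          = {clear(f), handempty, on(b,e), on(f,c), ontable(e)}

== RESULT ==
["clear(f)", "handempty", "on(b,e)", "on(f,c)", "ontable(e)"]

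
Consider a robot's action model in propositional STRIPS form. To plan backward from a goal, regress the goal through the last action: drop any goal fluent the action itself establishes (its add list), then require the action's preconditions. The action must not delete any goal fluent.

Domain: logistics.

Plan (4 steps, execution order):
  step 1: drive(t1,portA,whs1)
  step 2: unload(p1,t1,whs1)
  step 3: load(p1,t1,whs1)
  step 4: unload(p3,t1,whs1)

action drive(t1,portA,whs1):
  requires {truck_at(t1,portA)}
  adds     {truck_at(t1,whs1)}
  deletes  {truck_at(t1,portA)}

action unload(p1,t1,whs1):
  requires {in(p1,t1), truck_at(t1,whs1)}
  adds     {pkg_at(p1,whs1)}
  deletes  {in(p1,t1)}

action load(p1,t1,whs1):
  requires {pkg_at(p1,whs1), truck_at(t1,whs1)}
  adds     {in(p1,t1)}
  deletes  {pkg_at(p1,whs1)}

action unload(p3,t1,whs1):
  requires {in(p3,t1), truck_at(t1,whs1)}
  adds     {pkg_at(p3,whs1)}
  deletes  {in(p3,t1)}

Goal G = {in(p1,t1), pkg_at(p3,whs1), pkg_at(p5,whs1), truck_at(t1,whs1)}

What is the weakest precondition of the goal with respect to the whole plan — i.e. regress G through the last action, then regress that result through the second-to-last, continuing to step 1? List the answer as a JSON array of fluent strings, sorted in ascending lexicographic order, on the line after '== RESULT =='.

Work backward from the goal:
  through step 4 (unload(p3,t1,whs1)): drop {pkg_at(p3,whs1)}, keep {in(p1,t1), pkg_at(p5,whs1), truck_at(t1,whs1)}, require {in(p3,t1), truck_at(t1,whs1)}
    → {in(p1,t1), in(p3,t1), pkg_at(p5,whs1), truck_at(t1,whs1)}
  through step 3 (load(p1,t1,whs1)): drop {in(p1,t1)}, keep {in(p3,t1), pkg_at(p5,whs1), truck_at(t1,whs1)}, require {pkg_at(p1,whs1), truck_at(t1,whs1)}
    → {in(p3,t1), pkg_at(p1,whs1), pkg_at(p5,whs1), truck_at(t1,whs1)}
  through step 2 (unload(p1,t1,whs1)): drop {pkg_at(p1,whs1)}, keep {in(p3,t1), pkg_at(p5,whs1), truck_at(t1,whs1)}, require {in(p1,t1), truck_at(t1,whs1)}
    → {in(p1,t1), in(p3,t1), pkg_at(p5,whs1), truck_at(t1,whs1)}
  through step 1 (drive(t1,portA,whs1)): drop {truck_at(t1,whs1)}, keep {in(p1,t1), in(p3,t1), pkg_at(p5,whs1)}, require {truck_at(t1,portA)}
    → {in(p1,t1), in(p3,t1), pkg_at(p5,whs1), truck_at(t1,portA)}

== RESULT ==
["in(p1,t1)", "in(p3,t1)", "pkg_at(p5,whs1)", "truck_at(t1,portA)"]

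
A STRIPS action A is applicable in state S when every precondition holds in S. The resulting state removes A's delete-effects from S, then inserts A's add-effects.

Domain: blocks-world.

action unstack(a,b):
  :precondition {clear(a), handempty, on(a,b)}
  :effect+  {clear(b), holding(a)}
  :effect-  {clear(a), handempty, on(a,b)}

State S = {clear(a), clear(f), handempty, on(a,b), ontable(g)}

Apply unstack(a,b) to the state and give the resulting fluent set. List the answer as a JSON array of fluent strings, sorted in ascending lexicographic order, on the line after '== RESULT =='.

Compute (S \ del) ∪ add:
  pre ⊆ S: {clear(a), handempty, on(a,b)} ⊆ S  — applicable
  S \ del = {clear(f), ontable(g)}
  ∪ add   = {clear(b), clear(f), holding(a), ontable(g)}

== RESULT ==
["clear(b)", "clear(f)", "holding(a)", "ontable(g)"]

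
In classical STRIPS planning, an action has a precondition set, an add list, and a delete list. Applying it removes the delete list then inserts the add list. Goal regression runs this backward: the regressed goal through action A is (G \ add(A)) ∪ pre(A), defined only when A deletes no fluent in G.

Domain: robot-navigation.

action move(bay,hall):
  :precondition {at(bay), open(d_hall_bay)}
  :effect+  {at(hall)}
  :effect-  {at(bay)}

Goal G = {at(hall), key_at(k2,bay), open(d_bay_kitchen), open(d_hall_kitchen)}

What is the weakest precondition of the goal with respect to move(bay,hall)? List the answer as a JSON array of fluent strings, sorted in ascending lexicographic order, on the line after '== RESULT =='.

Regress:
  G ∩ del = {}  (empty — regression defined)
  G \ add = {at(hall), key_at(k2,bay), open(d_bay_kitchen), open(d_hall_kitchen)} \ {at(hall)} = {key_at(k2,bay), open(d_bay_kitchen), open(d_hall_kitchen)}
  ∪ pre   = {key_at(k2,bay), open(d_bay_kitchen), open(d_hall_kitchen)} ∪ {at(bay), open(d_hall_bay)}
          = {at(bay), key_at(k2,bay), open(d_bay_kitchen), open(d_hall_bay), open(d_hall_kitchen)}

== RESULT ==
["at(bay)", "key_at(k2,bay)", "open(d_bay_kitchen)", "open(d_hall_bay)", "open(d_hall_kitchen)"]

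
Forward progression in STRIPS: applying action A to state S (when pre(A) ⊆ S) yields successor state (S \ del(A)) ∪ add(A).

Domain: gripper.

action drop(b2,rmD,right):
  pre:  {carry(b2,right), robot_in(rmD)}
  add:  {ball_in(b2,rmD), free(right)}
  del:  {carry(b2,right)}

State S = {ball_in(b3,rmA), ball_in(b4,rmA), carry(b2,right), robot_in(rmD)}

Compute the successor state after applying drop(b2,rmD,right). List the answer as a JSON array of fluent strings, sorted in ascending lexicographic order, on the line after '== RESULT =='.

Progress:
  pre ⊆ S: {carry(b2,right), robot_in(rmD)} ⊆ S  — applicable
  S \ del = {ball_in(b3,rmA), ball_in(b4,rmA), robot_in(rmD)}
  ∪ add   = {ball_in(b2,rmD), ball_in(b3,rmA), ball_in(b4,rmA), free(right), robot_in(rmD)}

== RESULT ==
["ball_in(b2,rmD)", "ball_in(b3,rmA)", "ball_in(b4,rmA)", "free(right)", "robot_in(rmD)"]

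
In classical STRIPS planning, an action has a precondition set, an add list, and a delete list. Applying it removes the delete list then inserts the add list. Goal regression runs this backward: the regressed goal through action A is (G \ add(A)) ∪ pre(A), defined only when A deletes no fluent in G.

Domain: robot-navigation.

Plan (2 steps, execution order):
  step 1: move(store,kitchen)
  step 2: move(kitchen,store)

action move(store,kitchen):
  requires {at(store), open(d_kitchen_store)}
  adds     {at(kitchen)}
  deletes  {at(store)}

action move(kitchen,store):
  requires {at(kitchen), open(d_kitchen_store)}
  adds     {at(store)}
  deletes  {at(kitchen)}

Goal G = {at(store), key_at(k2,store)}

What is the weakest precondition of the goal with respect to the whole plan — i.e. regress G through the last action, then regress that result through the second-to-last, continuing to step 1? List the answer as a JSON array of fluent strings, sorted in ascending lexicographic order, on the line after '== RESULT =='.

Regress step by step:
  through step 2 (move(kitchen,store)): drop {at(store)}, keep {key_at(k2,store)}, require {at(kitchen), open(d_kitchen_store)}
    → {at(kitchen), key_at(k2,store), open(d_kitchen_store)}
  through step 1 (move(store,kitchen)): drop {at(kitchen)}, keep {key_at(k2,store), open(d_kitchen_store)}, require {at(store), open(d_kitchen_store)}
    → {at(store), key_at(k2,store), open(d_kitchen_store)}

== RESULT ==
["at(store)", "key_at(k2,store)", "open(d_kitchen_store)"]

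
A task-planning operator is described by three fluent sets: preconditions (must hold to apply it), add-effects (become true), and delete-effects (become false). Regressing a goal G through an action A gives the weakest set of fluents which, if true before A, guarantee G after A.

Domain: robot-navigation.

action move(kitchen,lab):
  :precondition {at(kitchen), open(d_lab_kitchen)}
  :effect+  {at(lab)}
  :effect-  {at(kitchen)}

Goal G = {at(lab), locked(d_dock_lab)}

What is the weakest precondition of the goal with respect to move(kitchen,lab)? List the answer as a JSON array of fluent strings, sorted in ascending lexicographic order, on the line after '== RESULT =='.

Regress:
  G ∩ del = {}  (empty — regression defined)
  G \ add = {at(lab), locked(d_dock_lab)} \ {at(lab)} = {locked(d_dock_lab)}
  ∪ pre   = {locked(d_dock_lab)} ∪ {at(kitchen), open(d_lab_kitchen)}
          = {at(kitchen), locked(d_dock_lab), open(d_lab_kitchen)}

== RESULT ==
["at(kitchen)", "locked(d_dock_lab)", "open(d_lab_kitchen)"]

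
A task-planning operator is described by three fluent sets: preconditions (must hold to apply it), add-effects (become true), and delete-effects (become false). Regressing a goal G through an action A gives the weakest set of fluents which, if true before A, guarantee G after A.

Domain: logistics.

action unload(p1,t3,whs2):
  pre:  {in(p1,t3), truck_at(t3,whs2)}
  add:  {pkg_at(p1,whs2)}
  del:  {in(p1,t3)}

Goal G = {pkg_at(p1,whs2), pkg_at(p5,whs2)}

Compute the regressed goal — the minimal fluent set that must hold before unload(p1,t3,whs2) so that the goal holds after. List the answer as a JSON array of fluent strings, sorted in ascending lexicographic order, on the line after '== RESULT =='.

Regress:
  G ∩ del = {}  (empty — regression defined)
  G \ add = {pkg_at(p1,whs2), pkg_at(p5,whs2)} \ {pkg_at(p1,whs2)} = {pkg_at(p5,whs2)}
  ∪ pre   = {pkg_at(p5,whs2)} ∪ {in(p1,t3), truck_at(t3,whs2)}
          = {in(p1,t3), pkg_at(p5,whs2), truck_at(t3,whs2)}

== RESULT ==
["in(p1,t3)", "pkg_at(p5,whs2)", "truck_at(t3,whs2)"]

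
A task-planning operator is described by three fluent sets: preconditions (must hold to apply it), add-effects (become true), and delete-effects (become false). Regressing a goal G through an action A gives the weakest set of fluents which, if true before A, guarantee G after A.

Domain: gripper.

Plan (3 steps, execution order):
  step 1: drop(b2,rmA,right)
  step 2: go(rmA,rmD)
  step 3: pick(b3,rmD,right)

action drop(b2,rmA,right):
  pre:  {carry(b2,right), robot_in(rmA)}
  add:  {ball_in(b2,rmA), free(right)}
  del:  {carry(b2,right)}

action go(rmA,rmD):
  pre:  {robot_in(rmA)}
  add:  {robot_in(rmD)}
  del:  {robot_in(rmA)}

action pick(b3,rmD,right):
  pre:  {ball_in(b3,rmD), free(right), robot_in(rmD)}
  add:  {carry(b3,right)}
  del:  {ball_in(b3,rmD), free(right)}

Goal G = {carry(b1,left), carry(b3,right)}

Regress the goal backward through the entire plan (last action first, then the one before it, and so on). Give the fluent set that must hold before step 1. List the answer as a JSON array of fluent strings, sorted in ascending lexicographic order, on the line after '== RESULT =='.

Work backward from the goal:
  through step 3 (pick(b3,rmD,right)): drop {carry(b3,right)}, keep {carry(b1,left)}, require {ball_in(b3,rmD), free(right), robot_in(rmD)}
    → {ball_in(b3,rmD), carry(b1,left), free(right), robot_in(rmD)}
  through step 2 (go(rmA,rmD)): drop {robot_in(rmD)}, keep {ball_in(b3,rmD), carry(b1,left), free(right)}, require {robot_in(rmA)}
    → {ball_in(b3,rmD), carry(b1,left), free(right), robot_in(rmA)}
  through step 1 (drop(b2,rmA,right)): drop {free(right)}, keep {ball_in(b3,rmD), carry(b1,left), robot_in(rmA)}, require {carry(b2,right), robot_in(rmA)}
    → {ball_in(b3,rmD), carry(b1,left), carry(b2,right), robot_in(rmA)}

== RESULT ==
["ball_in(b3,rmD)", "carry(b1,left)", "carry(b2,right)", "robot_in(rmA)"]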